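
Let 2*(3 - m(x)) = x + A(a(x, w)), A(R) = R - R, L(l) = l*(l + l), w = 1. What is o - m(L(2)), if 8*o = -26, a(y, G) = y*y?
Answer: -9/4 ≈ -2.2500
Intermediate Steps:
L(l) = 2*l² (L(l) = l*(2*l) = 2*l²)
a(y, G) = y²
o = -13/4 (o = (⅛)*(-26) = -13/4 ≈ -3.2500)
A(R) = 0
m(x) = 3 - x/2 (m(x) = 3 - (x + 0)/2 = 3 - x/2)
o - m(L(2)) = -13/4 - (3 - 2²) = -13/4 - (3 - 4) = -13/4 - 1*(-1) = -13/4 + 1 = -9/4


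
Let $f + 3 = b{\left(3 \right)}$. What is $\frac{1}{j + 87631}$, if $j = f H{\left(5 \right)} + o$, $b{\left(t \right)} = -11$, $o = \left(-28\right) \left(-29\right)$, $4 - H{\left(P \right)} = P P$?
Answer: $\frac{1}{88737} \approx 1.1269 \cdot 10^{-5}$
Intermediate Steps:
$H{\left(P \right)} = 4 - P^{2}$ ($H{\left(P \right)} = 4 - P P = 4 - P^{2}$)
$o = 812$
$f = -14$ ($f = -3 - 11 = -14$)
$j = 1106$ ($j = - 14 \left(4 - 5^{2}\right) + 812 = - 14 \left(4 - 25\right) + 812 = \left(-14\right) \left(-21\right) + 812 = 294 + 812 = 1106$)
$\frac{1}{j + 87631} = \frac{1}{1106 + 87631} = \frac{1}{88737}$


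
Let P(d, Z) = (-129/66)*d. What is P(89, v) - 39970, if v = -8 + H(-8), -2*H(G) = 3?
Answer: -883167/22 ≈ -40144.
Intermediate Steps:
H(G) = -3/2 (H(G) = -½*3 = -3/2)
v = -19/2 (v = -8 - 3/2 = -19/2 ≈ -9.5000)
P(d, Z) = -43*d/22 (P(d, Z) = (-129*1/66)*d = -43*d/22)
P(89, v) - 39970 = -43/22*89 - 39970 = -3827/22 - 39970 = -883167/22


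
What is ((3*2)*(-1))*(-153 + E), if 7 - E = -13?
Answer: 798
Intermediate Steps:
E = 20 (E = 7 - 1*(-13) = 7 + 13 = 20)
((3*2)*(-1))*(-153 + E) = ((3*2)*(-1))*(-153 + 20) = (6*(-1))*(-133) = -6*(-133) = 798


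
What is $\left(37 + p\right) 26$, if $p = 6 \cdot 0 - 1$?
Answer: $936$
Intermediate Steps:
$p = -1$ ($p = 0 - 1 = -1$)
$\left(37 + p\right) 26 = \left(37 - 1\right) 26 = 36 \cdot 26 = 936$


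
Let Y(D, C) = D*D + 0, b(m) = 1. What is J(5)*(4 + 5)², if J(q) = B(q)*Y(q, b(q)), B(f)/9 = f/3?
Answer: 30375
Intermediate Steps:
B(f) = 3*f (B(f) = 9*(f/3) = 3*f)
Y(D, C) = D² (Y(D, C) = D² + 0 = D²)
J(q) = 3*q³ (J(q) = (3*q)*q² = 3*q³)
J(5)*(4 + 5)² = (3*5³)*(4 + 5)² = (3*125)*9² = 375*81 = 30375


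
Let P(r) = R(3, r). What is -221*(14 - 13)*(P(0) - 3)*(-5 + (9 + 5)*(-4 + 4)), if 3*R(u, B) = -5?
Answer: -15470/3 ≈ -5156.7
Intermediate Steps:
R(u, B) = -5/3 (R(u, B) = (1/3)*(-5) = -5/3)
P(r) = -5/3
-221*(14 - 13)*(P(0) - 3)*(-5 + (9 + 5)*(-4 + 4)) = -221*(14 - 13)*(-5/3 - 3)*(-5 + (9 + 5)*(-4 + 4)) = -221*1*(-14/3)*(-5 + 14*0) = -(-3094)*(-5 + 0)/3 = -(-3094)*(-5)/3 = -221*70/3 = -15470/3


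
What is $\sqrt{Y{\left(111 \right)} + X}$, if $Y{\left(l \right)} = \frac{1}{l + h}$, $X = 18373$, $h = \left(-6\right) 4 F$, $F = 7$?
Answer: $\frac{2 \sqrt{14923455}}{57} \approx 135.55$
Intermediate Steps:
$h = -168$ ($h = \left(-6\right) 4 \cdot 7 = \left(-24\right) 7 = -168$)
$Y{\left(l \right)} = \frac{1}{-168 + l}$ ($Y{\left(l \right)} = \frac{1}{l - 168} = \frac{1}{-168 + l}$)
$\sqrt{Y{\left(111 \right)} + X} = \sqrt{\frac{1}{-168 + 111} + 18373} = \sqrt{\frac{1}{-57} + 18373} = \sqrt{- \frac{1}{57} + 18373} = \sqrt{\frac{1047260}{57}} = \frac{2 \sqrt{14923455}}{57}$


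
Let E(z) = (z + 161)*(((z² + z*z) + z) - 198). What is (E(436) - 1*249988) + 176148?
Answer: 227042870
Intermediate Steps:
E(z) = (161 + z)*(-198 + z + 2*z²) (E(z) = (161 + z)*(((z² + z²) + z) - 198) = (161 + z)*((2*z² + z) - 198) = (161 + z)*((z + 2*z²) - 198) = (161 + z)*(-198 + z + 2*z²))
(E(436) - 1*249988) + 176148 = ((-31878 - 37*436 + 2*436³ + 323*436²) - 1*249988) + 176148 = ((-31878 - 16132 + 2*82881856 + 323*190096) - 249988) + 176148 = ((-31878 - 16132 + 165763712 + 61401008) - 249988) + 176148 = (227116710 - 249988) + 176148 = 226866722 + 176148 = 227042870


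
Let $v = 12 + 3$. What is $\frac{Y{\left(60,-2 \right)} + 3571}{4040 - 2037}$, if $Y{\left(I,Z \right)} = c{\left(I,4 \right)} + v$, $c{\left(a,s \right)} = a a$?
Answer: $\frac{7186}{2003} \approx 3.5876$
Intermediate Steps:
$c{\left(a,s \right)} = a^{2}$
$v = 15$
$Y{\left(I,Z \right)} = 15 + I^{2}$ ($Y{\left(I,Z \right)} = I^{2} + 15 = 15 + I^{2}$)
$\frac{Y{\left(60,-2 \right)} + 3571}{4040 - 2037} = \frac{\left(15 + 60^{2}\right) + 3571}{4040 - 2037} = \frac{\left(15 + 3600\right) + 3571}{2003} = \left(3615 + 3571\right) \frac{1}{2003} = 7186 \cdot \frac{1}{2003} = \frac{7186}{2003}$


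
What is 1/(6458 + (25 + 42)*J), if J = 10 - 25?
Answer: 1/5453 ≈ 0.00018339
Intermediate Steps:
J = -15
1/(6458 + (25 + 42)*J) = 1/(6458 + (25 + 42)*(-15)) = 1/(6458 + 67*(-15)) = 1/(6458 - 1005) = 1/5453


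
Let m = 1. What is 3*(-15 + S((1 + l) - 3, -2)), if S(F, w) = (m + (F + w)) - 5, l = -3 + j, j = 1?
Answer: -75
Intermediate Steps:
l = -2 (l = -3 + 1 = -2)
S(F, w) = -4 + F + w (S(F, w) = (1 + (F + w)) - 5 = (1 + F + w) - 5 = -4 + F + w)
3*(-15 + S((1 + l) - 3, -2)) = 3*(-15 + (-4 + ((1 - 2) - 3) - 2)) = 3*(-15 + (-4 + (-1 - 3) - 2)) = 3*(-15 + (-4 - 4 - 2)) = 3*(-15 - 10) = 3*(-25) = -75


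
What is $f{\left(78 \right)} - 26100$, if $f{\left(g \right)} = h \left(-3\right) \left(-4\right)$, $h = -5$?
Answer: $-26160$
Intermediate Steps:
$f{\left(g \right)} = -60$ ($f{\left(g \right)} = \left(-5\right) \left(-3\right) \left(-4\right) = 15 \left(-4\right) = -60$)
$f{\left(78 \right)} - 26100 = -60 - 26100 = -26160$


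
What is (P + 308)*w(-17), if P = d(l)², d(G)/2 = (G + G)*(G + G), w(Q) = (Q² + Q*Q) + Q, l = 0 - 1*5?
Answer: 22612788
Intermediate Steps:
l = -5 (l = 0 - 5 = -5)
w(Q) = Q + 2*Q² (w(Q) = (Q² + Q²) + Q = 2*Q² + Q = Q + 2*Q²)
d(G) = 8*G² (d(G) = 2*((G + G)*(G + G)) = 2*((2*G)*(2*G)) = 2*(4*G²) = 8*G²)
P = 40000 (P = (8*(-5)²)² = (8*25)² = 200² = 40000)
(P + 308)*w(-17) = (40000 + 308)*(-17*(1 + 2*(-17))) = 40308*(-17*(1 - 34)) = 40308*(-17*(-33)) = 40308*561 = 22612788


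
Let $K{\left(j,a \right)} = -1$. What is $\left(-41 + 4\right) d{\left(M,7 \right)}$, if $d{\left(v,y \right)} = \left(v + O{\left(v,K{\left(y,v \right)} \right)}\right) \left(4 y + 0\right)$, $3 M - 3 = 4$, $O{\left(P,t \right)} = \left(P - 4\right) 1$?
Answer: $- \frac{2072}{3} \approx -690.67$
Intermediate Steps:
$O{\left(P,t \right)} = -4 + P$ ($O{\left(P,t \right)} = \left(-4 + P\right) 1 = -4 + P$)
$M = \frac{7}{3}$ ($M = 1 + \frac{1}{3} \cdot 4 = 1 + \frac{4}{3} = \frac{7}{3} \approx 2.3333$)
$d{\left(v,y \right)} = 4 y \left(-4 + 2 v\right)$ ($d{\left(v,y \right)} = \left(v + \left(-4 + v\right)\right) \left(4 y + 0\right) = \left(-4 + 2 v\right) 4 y = 4 y \left(-4 + 2 v\right)$)
$\left(-41 + 4\right) d{\left(M,7 \right)} = \left(-41 + 4\right) 8 \cdot 7 \left(-2 + \frac{7}{3}\right) = - 37 \cdot 8 \cdot 7 \cdot \frac{1}{3} = \left(-37\right) \frac{56}{3} = - \frac{2072}{3}$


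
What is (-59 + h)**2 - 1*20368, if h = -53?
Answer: -7824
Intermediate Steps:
(-59 + h)**2 - 1*20368 = (-59 - 53)**2 - 1*20368 = (-112)**2 - 20368 = 12544 - 20368 = -7824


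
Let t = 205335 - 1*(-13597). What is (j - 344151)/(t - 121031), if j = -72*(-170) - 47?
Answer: -331958/97901 ≈ -3.3908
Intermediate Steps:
j = 12193 (j = 12240 - 47 = 12193)
t = 218932 (t = 205335 + 13597 = 218932)
(j - 344151)/(t - 121031) = (12193 - 344151)/(218932 - 121031) = -331958/97901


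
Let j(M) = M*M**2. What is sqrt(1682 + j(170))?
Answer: sqrt(4914682) ≈ 2216.9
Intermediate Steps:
j(M) = M**3
sqrt(1682 + j(170)) = sqrt(1682 + 170**3) = sqrt(1682 + 4913000) = sqrt(4914682)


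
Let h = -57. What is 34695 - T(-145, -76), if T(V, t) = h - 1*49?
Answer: 34801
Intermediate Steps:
T(V, t) = -106 (T(V, t) = -57 - 1*49 = -57 - 49 = -106)
34695 - T(-145, -76) = 34695 - 1*(-106) = 34695 + 106 = 34801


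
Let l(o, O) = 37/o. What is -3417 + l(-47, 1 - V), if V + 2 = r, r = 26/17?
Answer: -160636/47 ≈ -3417.8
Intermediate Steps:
r = 26/17 (r = 26*(1/17) = 26/17 ≈ 1.5294)
V = -8/17 (V = -2 + 26/17 = -8/17 ≈ -0.47059)
-3417 + l(-47, 1 - V) = -3417 + 37/(-47) = -3417 + 37*(-1/47) = -3417 - 37/47 = -160636/47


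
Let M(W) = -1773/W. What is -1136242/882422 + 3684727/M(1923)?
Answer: -1042101011857988/260755701 ≈ -3.9965e+6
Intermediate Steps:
-1136242/882422 + 3684727/M(1923) = -1136242/882422 + 3684727/((-1773/1923)) = -1136242*1/882422 + 3684727/((-1773*1/1923)) = -568121/441211 + 3684727/(-591/641) = -568121/441211 + 3684727*(-641/591) = -568121/441211 - 2361910007/591 = -1042101011857988/260755701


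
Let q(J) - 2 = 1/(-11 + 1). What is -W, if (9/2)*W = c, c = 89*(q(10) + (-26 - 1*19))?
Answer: 38359/45 ≈ 852.42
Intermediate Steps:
q(J) = 19/10 (q(J) = 2 + 1/(-11 + 1) = 2 + 1/(-10) = 2 - ⅒ = 19/10)
c = -38359/10 (c = 89*(19/10 + (-26 - 1*19)) = 89*(19/10 + (-26 - 19)) = 89*(19/10 - 45) = 89*(-431/10) = -38359/10 ≈ -3835.9)
W = -38359/45 (W = (2/9)*(-38359/10) = -38359/45 ≈ -852.42)
-W = -1*(-38359/45) = 38359/45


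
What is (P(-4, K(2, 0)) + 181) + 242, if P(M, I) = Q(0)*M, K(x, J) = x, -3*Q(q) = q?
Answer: 423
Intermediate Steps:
Q(q) = -q/3
P(M, I) = 0 (P(M, I) = (-⅓*0)*M = 0*M = 0)
(P(-4, K(2, 0)) + 181) + 242 = (0 + 181) + 242 = 181 + 242 = 423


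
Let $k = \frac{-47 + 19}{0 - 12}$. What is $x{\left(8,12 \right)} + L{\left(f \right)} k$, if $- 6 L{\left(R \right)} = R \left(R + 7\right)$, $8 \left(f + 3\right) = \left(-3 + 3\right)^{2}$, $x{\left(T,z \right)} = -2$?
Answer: $\frac{8}{3} \approx 2.6667$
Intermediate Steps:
$k = \frac{7}{3}$ ($k = - \frac{28}{-12} = \left(-28\right) \left(- \frac{1}{12}\right) = \frac{7}{3} \approx 2.3333$)
$f = -3$ ($f = -3 + \frac{\left(-3 + 3\right)^{2}}{8} = -3 + \frac{0^{2}}{8} = -3 + \frac{1}{8} \cdot 0 = -3 + 0 = -3$)
$L{\left(R \right)} = - \frac{R \left(7 + R\right)}{6}$ ($L{\left(R \right)} = - \frac{R \left(R + 7\right)}{6} = - \frac{R \left(7 + R\right)}{6}$)
$x{\left(8,12 \right)} + L{\left(f \right)} k = -2 + \left(- \frac{1}{6}\right) \left(-3\right) \left(7 - 3\right) \frac{7}{3} = -2 + \left(- \frac{1}{6}\right) \left(-3\right) 4 \cdot \frac{7}{3} = -2 + 2 \cdot \frac{7}{3} = -2 + \frac{14}{3} = \frac{8}{3}$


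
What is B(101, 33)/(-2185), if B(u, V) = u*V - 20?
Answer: -3313/2185 ≈ -1.5162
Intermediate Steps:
B(u, V) = -20 + V*u (B(u, V) = V*u - 20 = -20 + V*u)
B(101, 33)/(-2185) = (-20 + 33*101)/(-2185) = (-20 + 3333)*(-1/2185) = 3313*(-1/2185) = -3313/2185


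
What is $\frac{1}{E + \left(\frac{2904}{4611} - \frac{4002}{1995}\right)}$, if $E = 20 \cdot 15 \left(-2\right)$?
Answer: $- \frac{1022105}{614669638} \approx -0.0016629$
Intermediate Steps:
$E = -600$ ($E = 300 \left(-2\right) = -600$)
$\frac{1}{E + \left(\frac{2904}{4611} - \frac{4002}{1995}\right)} = \frac{1}{-600 + \left(\frac{2904}{4611} - \frac{4002}{1995}\right)} = \frac{1}{-600 + \left(2904 \cdot \frac{1}{4611} - \frac{1334}{665}\right)} = \frac{1}{-600 + \left(\frac{968}{1537} - \frac{1334}{665}\right)} = \frac{1}{-600 - \frac{1406638}{1022105}} = \frac{1}{- \frac{614669638}{1022105}} = - \frac{1022105}{614669638}$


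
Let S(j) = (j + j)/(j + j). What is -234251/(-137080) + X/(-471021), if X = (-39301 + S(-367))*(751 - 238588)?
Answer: -427058538029243/21522519560 ≈ -19842.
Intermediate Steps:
S(j) = 1 (S(j) = (2*j)/((2*j)) = (2*j)*(1/(2*j)) = 1)
X = 9346994100 (X = (-39301 + 1)*(751 - 238588) = -39300*(-237837) = 9346994100)
-234251/(-137080) + X/(-471021) = -234251/(-137080) + 9346994100/(-471021) = -234251*(-1/137080) + 9346994100*(-1/471021) = 234251/137080 - 3115664700/157007 = -427058538029243/21522519560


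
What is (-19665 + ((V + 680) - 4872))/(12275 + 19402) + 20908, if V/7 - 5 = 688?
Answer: 662283710/31677 ≈ 20907.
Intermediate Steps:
V = 4851 (V = 35 + 7*688 = 35 + 4816 = 4851)
(-19665 + ((V + 680) - 4872))/(12275 + 19402) + 20908 = (-19665 + ((4851 + 680) - 4872))/(12275 + 19402) + 20908 = (-19665 + (5531 - 4872))/31677 + 20908 = (-19665 + 659)*(1/31677) + 20908 = -19006*1/31677 + 20908 = -19006/31677 + 20908 = 662283710/31677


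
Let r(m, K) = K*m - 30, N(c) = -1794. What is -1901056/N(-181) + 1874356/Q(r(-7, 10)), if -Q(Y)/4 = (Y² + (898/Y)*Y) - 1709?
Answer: 2771359153/2747511 ≈ 1008.7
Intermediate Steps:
r(m, K) = -30 + K*m
Q(Y) = 3244 - 4*Y² (Q(Y) = -4*((Y² + (898/Y)*Y) - 1709) = -4*((Y² + 898) - 1709) = -4*((898 + Y²) - 1709) = -4*(-811 + Y²) = 3244 - 4*Y²)
-1901056/N(-181) + 1874356/Q(r(-7, 10)) = -1901056/(-1794) + 1874356/(3244 - 4*(-30 + 10*(-7))²) = -1901056*(-1/1794) + 1874356/(3244 - 4*(-30 - 70)²) = 950528/897 + 1874356/(3244 - 4*(-100)²) = 950528/897 + 1874356/(3244 - 4*10000) = 950528/897 + 1874356/(3244 - 40000) = 950528/897 + 1874356/(-36756) = 950528/897 + 1874356*(-1/36756) = 950528/897 - 468589/9189 = 2771359153/2747511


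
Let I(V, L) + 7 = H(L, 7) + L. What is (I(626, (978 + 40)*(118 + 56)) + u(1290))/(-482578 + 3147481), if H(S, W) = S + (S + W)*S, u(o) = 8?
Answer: 31377339613/2664903 ≈ 11774.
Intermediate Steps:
H(S, W) = S + S*(S + W)
I(V, L) = -7 + L + L*(8 + L) (I(V, L) = -7 + (L*(1 + L + 7) + L) = -7 + (L*(8 + L) + L) = -7 + (L + L*(8 + L)) = -7 + L + L*(8 + L))
(I(626, (978 + 40)*(118 + 56)) + u(1290))/(-482578 + 3147481) = ((-7 + (978 + 40)*(118 + 56) + ((978 + 40)*(118 + 56))*(8 + (978 + 40)*(118 + 56))) + 8)/(-482578 + 3147481) = ((-7 + 1018*174 + (1018*174)*(8 + 1018*174)) + 8)/2664903 = ((-7 + 177132 + 177132*(8 + 177132)) + 8)*(1/2664903) = ((-7 + 177132 + 177132*177140) + 8)*(1/2664903) = ((-7 + 177132 + 31377162480) + 8)*(1/2664903) = (31377339605 + 8)*(1/2664903) = 31377339613*(1/2664903) = 31377339613/2664903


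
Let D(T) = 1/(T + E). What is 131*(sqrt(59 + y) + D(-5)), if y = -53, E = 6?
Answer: 131 + 131*sqrt(6) ≈ 451.88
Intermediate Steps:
D(T) = 1/(6 + T) (D(T) = 1/(T + 6) = 1/(6 + T))
131*(sqrt(59 + y) + D(-5)) = 131*(sqrt(59 - 53) + 1/(6 - 5)) = 131*(sqrt(6) + 1/1) = 131*(sqrt(6) + 1) = 131*(1 + sqrt(6)) = 131 + 131*sqrt(6)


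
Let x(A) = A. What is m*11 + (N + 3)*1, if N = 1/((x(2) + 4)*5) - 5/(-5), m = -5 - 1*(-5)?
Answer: 121/30 ≈ 4.0333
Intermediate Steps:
m = 0 (m = -5 + 5 = 0)
N = 31/30 (N = 1/((2 + 4)*5) - 5/(-5) = (⅕)/6 - 5*(-⅕) = (⅙)*(⅕) + 1 = 1/30 + 1 = 31/30 ≈ 1.0333)
m*11 + (N + 3)*1 = 0*11 + (31/30 + 3)*1 = 0 + (121/30)*1 = 0 + 121/30 = 121/30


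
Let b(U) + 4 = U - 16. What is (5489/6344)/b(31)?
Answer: 499/6344 ≈ 0.078657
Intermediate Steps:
b(U) = -20 + U (b(U) = -4 + (U - 16) = -4 + (-16 + U) = -20 + U)
(5489/6344)/b(31) = (5489/6344)/(-20 + 31) = (5489*(1/6344))/11 = (5489/6344)*(1/11) = 499/6344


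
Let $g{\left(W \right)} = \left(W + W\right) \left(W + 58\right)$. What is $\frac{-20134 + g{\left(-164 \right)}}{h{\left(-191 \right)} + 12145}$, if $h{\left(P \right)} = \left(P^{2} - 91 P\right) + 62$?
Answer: $\frac{542}{2447} \approx 0.2215$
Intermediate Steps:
$g{\left(W \right)} = 2 W \left(58 + W\right)$
$h{\left(P \right)} = 62 + P^{2} - 91 P$
$\frac{-20134 + g{\left(-164 \right)}}{h{\left(-191 \right)} + 12145} = \frac{-20134 + 2 \left(-164\right) \left(58 - 164\right)}{\left(62 + \left(-191\right)^{2} - -17381\right) + 12145} = \frac{-20134 + 2 \left(-164\right) \left(-106\right)}{\left(62 + 36481 + 17381\right) + 12145} = \frac{-20134 + 34768}{53924 + 12145} = \frac{14634}{66069} = 14634 \cdot \frac{1}{66069} = \frac{542}{2447}$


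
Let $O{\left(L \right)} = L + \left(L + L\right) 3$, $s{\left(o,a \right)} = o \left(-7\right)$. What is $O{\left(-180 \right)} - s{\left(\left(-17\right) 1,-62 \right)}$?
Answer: $-1379$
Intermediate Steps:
$s{\left(o,a \right)} = - 7 o$
$O{\left(L \right)} = 7 L$ ($O{\left(L \right)} = L + 2 L 3 = L + 6 L = 7 L$)
$O{\left(-180 \right)} - s{\left(\left(-17\right) 1,-62 \right)} = 7 \left(-180\right) - - 7 \left(\left(-17\right) 1\right) = -1260 - \left(-7\right) \left(-17\right) = -1260 - 119 = -1379$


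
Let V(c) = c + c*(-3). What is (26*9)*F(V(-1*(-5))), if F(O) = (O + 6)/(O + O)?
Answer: 234/5 ≈ 46.800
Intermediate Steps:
V(c) = -2*c (V(c) = c - 3*c = -2*c)
F(O) = (6 + O)/(2*O) (F(O) = (6 + O)/((2*O)) = (6 + O)*(1/(2*O)) = (6 + O)/(2*O))
(26*9)*F(V(-1*(-5))) = (26*9)*((6 - (-2)*(-5))/(2*((-(-2)*(-5))))) = 234*((6 - 2*5)/(2*((-2*5)))) = 234*((1/2)*(6 - 10)/(-10)) = 234*((1/2)*(-1/10)*(-4)) = 234*(1/5) = 234/5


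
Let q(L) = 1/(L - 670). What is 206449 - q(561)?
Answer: 22502942/109 ≈ 2.0645e+5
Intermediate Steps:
q(L) = 1/(-670 + L)
206449 - q(561) = 206449 - 1/(-670 + 561) = 206449 - 1/(-109) = 206449 - 1*(-1/109) = 206449 + 1/109 = 22502942/109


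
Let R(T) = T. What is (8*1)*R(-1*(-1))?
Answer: 8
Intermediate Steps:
(8*1)*R(-1*(-1)) = (8*1)*(-1*(-1)) = 8*1 = 8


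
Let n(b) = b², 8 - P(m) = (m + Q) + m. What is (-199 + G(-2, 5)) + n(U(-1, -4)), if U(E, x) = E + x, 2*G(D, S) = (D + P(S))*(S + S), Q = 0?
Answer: -194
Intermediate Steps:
P(m) = 8 - 2*m (P(m) = 8 - ((m + 0) + m) = 8 - (m + m) = 8 - 2*m)
G(D, S) = S*(8 + D - 2*S) (G(D, S) = ((D + (8 - 2*S))*(S + S))/2 = ((8 + D - 2*S)*(2*S))/2 = (2*S*(8 + D - 2*S))/2 = S*(8 + D - 2*S))
(-199 + G(-2, 5)) + n(U(-1, -4)) = (-199 + 5*(8 - 2 - 2*5)) + (-1 - 4)² = (-199 + 5*(8 - 2 - 10)) + (-5)² = (-199 + 5*(-4)) + 25 = (-199 - 20) + 25 = -219 + 25 = -194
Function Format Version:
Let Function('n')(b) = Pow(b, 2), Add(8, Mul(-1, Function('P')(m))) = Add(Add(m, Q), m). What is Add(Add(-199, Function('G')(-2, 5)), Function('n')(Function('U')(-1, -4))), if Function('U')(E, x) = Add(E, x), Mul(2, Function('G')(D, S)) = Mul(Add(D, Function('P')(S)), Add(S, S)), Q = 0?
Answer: -194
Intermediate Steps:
Function('P')(m) = Add(8, Mul(-2, m)) (Function('P')(m) = Add(8, Mul(-1, Add(Add(m, 0), m))) = Add(8, Mul(-1, Add(m, m))) = Add(8, Mul(-1, Mul(2, m))) = Add(8, Mul(-2, m)))
Function('G')(D, S) = Mul(S, Add(8, D, Mul(-2, S))) (Function('G')(D, S) = Mul(Rational(1, 2), Mul(Add(D, Add(8, Mul(-2, S))), Add(S, S))) = Mul(Rational(1, 2), Mul(Add(8, D, Mul(-2, S)), Mul(2, S))) = Mul(Rational(1, 2), Mul(2, S, Add(8, D, Mul(-2, S)))) = Mul(S, Add(8, D, Mul(-2, S))))
Add(Add(-199, Function('G')(-2, 5)), Function('n')(Function('U')(-1, -4))) = Add(Add(-199, Mul(5, Add(8, -2, Mul(-2, 5)))), Pow(Add(-1, -4), 2)) = Add(Add(-199, Mul(5, Add(8, -2, -10))), Pow(-5, 2)) = Add(Add(-199, Mul(5, -4)), 25) = Add(Add(-199, -20), 25) = Add(-219, 25) = -194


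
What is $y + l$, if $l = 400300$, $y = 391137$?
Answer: $791437$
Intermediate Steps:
$y + l = 391137 + 400300 = 791437$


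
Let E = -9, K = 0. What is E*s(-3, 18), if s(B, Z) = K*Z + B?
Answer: 27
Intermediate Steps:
s(B, Z) = B (s(B, Z) = 0*Z + B = 0 + B = B)
E*s(-3, 18) = -9*(-3) = 27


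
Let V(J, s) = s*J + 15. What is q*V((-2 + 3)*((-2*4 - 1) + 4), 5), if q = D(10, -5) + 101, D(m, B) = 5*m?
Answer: -1510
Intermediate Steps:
V(J, s) = 15 + J*s (V(J, s) = J*s + 15 = 15 + J*s)
q = 151 (q = 5*10 + 101 = 50 + 101 = 151)
q*V((-2 + 3)*((-2*4 - 1) + 4), 5) = 151*(15 + ((-2 + 3)*((-2*4 - 1) + 4))*5) = 151*(15 + (1*((-8 - 1) + 4))*5) = 151*(15 + (1*(-9 + 4))*5) = 151*(15 + (1*(-5))*5) = 151*(15 - 5*5) = 151*(15 - 25) = 151*(-10) = -1510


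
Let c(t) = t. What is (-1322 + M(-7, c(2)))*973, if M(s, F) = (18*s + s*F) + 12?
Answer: -1410850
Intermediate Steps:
M(s, F) = 12 + 18*s + F*s (M(s, F) = (18*s + F*s) + 12 = 12 + 18*s + F*s)
(-1322 + M(-7, c(2)))*973 = (-1322 + (12 + 18*(-7) + 2*(-7)))*973 = (-1322 + (12 - 126 - 14))*973 = (-1322 - 128)*973 = -1450*973 = -1410850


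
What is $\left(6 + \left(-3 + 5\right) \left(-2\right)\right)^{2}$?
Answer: $4$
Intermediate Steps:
$\left(6 + \left(-3 + 5\right) \left(-2\right)\right)^{2} = \left(6 + 2 \left(-2\right)\right)^{2} = \left(6 - 4\right)^{2} = 2^{2} = 4$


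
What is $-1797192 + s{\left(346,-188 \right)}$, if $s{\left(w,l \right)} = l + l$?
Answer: $-1797568$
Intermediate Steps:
$s{\left(w,l \right)} = 2 l$
$-1797192 + s{\left(346,-188 \right)} = -1797192 + 2 \left(-188\right) = -1797192 - 376 = -1797568$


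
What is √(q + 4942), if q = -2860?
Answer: √2082 ≈ 45.629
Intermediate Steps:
√(q + 4942) = √(-2860 + 4942) = √2082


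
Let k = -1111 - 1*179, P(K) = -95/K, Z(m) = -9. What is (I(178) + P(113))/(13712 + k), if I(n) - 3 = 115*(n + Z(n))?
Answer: 2196399/1403686 ≈ 1.5647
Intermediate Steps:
I(n) = -1032 + 115*n (I(n) = 3 + 115*(n - 9) = 3 + 115*(-9 + n) = 3 + (-1035 + 115*n) = -1032 + 115*n)
k = -1290 (k = -1111 - 179 = -1290)
(I(178) + P(113))/(13712 + k) = ((-1032 + 115*178) - 95/113)/(13712 - 1290) = ((-1032 + 20470) - 95*1/113)/12422 = (19438 - 95/113)*(1/12422) = (2196399/113)*(1/12422) = 2196399/1403686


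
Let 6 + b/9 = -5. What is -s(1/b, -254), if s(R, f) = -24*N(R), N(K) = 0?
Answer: 0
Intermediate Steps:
b = -99 (b = -54 + 9*(-5) = -54 - 45 = -99)
s(R, f) = 0 (s(R, f) = -24*0 = 0)
-s(1/b, -254) = -1*0 = 0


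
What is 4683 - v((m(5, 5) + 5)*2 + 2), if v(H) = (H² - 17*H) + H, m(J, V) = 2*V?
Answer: 4171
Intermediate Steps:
v(H) = H² - 16*H
4683 - v((m(5, 5) + 5)*2 + 2) = 4683 - ((2*5 + 5)*2 + 2)*(-16 + ((2*5 + 5)*2 + 2)) = 4683 - ((10 + 5)*2 + 2)*(-16 + ((10 + 5)*2 + 2)) = 4683 - (15*2 + 2)*(-16 + (15*2 + 2)) = 4683 - (30 + 2)*(-16 + (30 + 2)) = 4683 - 32*(-16 + 32) = 4683 - 32*16 = 4683 - 1*512 = 4683 - 512 = 4171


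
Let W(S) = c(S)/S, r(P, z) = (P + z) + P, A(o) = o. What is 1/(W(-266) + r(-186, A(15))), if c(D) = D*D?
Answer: -1/623 ≈ -0.0016051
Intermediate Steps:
c(D) = D²
r(P, z) = z + 2*P
W(S) = S (W(S) = S²/S = S)
1/(W(-266) + r(-186, A(15))) = 1/(-266 + (15 + 2*(-186))) = 1/(-266 + (15 - 372)) = 1/(-266 - 357) = 1/(-623) = -1/623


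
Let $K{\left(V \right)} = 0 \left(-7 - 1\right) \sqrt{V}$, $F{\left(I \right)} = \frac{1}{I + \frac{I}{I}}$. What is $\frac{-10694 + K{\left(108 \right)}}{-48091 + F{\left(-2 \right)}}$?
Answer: $\frac{5347}{24046} \approx 0.22237$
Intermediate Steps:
$F{\left(I \right)} = \frac{1}{1 + I}$ ($F{\left(I \right)} = \frac{1}{I + 1} = \frac{1}{1 + I}$)
$K{\left(V \right)} = 0$ ($K{\left(V \right)} = 0 \left(-8\right) \sqrt{V} = 0 \sqrt{V} = 0$)
$\frac{-10694 + K{\left(108 \right)}}{-48091 + F{\left(-2 \right)}} = \frac{-10694 + 0}{-48091 + \frac{1}{1 - 2}} = - \frac{10694}{-48091 + \frac{1}{-1}} = - \frac{10694}{-48091 - 1} = - \frac{10694}{-48092} = \left(-10694\right) \left(- \frac{1}{48092}\right) = \frac{5347}{24046}$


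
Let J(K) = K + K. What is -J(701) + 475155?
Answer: 473753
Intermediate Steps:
J(K) = 2*K
-J(701) + 475155 = -2*701 + 475155 = -1*1402 + 475155 = -1402 + 475155 = 473753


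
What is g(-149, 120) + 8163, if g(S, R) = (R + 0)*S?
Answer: -9717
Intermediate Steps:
g(S, R) = R*S
g(-149, 120) + 8163 = 120*(-149) + 8163 = -17880 + 8163 = -9717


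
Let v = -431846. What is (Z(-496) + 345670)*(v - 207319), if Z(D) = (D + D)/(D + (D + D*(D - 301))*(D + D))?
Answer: -58153881915007160/263211 ≈ -2.2094e+11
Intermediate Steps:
Z(D) = 2*D/(D + 2*D*(D + D*(-301 + D))) (Z(D) = (2*D)/(D + (D + D*(-301 + D))*(2*D)) = (2*D)/(D + 2*D*(D + D*(-301 + D))) = 2*D/(D + 2*D*(D + D*(-301 + D))))
(Z(-496) + 345670)*(v - 207319) = (2/(1 - 600*(-496) + 2*(-496)**2) + 345670)*(-431846 - 207319) = (2/(1 + 297600 + 2*246016) + 345670)*(-639165) = (2/(1 + 297600 + 492032) + 345670)*(-639165) = (2/789633 + 345670)*(-639165) = (272952439112/789633)*(-639165) = -58153881915007160/263211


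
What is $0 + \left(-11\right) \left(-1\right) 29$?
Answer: $319$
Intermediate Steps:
$0 + \left(-11\right) \left(-1\right) 29 = 0 + 11 \cdot 29 = 0 + 319 = 319$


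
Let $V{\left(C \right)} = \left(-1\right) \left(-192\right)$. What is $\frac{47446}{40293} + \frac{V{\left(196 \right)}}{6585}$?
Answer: $\frac{106722722}{88443135} \approx 1.2067$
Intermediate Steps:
$V{\left(C \right)} = 192$
$\frac{47446}{40293} + \frac{V{\left(196 \right)}}{6585} = \frac{47446}{40293} + \frac{192}{6585} = 47446 \cdot \frac{1}{40293} + 192 \cdot \frac{1}{6585} = \frac{47446}{40293} + \frac{64}{2195} = \frac{106722722}{88443135}$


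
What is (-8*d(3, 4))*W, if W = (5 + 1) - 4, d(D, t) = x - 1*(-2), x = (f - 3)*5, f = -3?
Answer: 448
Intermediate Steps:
x = -30 (x = (-3 - 3)*5 = -6*5 = -30)
d(D, t) = -28 (d(D, t) = -30 - 1*(-2) = -30 + 2 = -28)
W = 2 (W = 6 - 4 = 2)
(-8*d(3, 4))*W = -8*(-28)*2 = 224*2 = 448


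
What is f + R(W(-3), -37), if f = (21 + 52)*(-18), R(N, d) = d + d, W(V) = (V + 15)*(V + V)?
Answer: -1388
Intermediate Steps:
W(V) = 2*V*(15 + V) (W(V) = (15 + V)*(2*V) = 2*V*(15 + V))
R(N, d) = 2*d
f = -1314 (f = 73*(-18) = -1314)
f + R(W(-3), -37) = -1314 + 2*(-37) = -1314 - 74 = -1388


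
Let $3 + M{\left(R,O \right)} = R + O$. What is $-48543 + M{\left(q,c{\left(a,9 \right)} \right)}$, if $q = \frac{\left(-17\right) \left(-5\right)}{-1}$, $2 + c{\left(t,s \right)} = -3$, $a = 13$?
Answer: $-48636$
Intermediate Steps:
$c{\left(t,s \right)} = -5$ ($c{\left(t,s \right)} = -2 - 3 = -5$)
$q = -85$ ($q = 85 \left(-1\right) = -85$)
$M{\left(R,O \right)} = -3 + O + R$ ($M{\left(R,O \right)} = -3 + \left(R + O\right) = -3 + \left(O + R\right) = -3 + O + R$)
$-48543 + M{\left(q,c{\left(a,9 \right)} \right)} = -48543 - 93 = -48636$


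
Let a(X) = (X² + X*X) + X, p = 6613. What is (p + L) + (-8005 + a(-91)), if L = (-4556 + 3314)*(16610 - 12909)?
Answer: -4581563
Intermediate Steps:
L = -4596642 (L = -1242*3701 = -4596642)
a(X) = X + 2*X² (a(X) = (X² + X²) + X = 2*X² + X = X + 2*X²)
(p + L) + (-8005 + a(-91)) = (6613 - 4596642) + (-8005 - 91*(1 + 2*(-91))) = -4590029 + (-8005 - 91*(1 - 182)) = -4590029 + (-8005 - 91*(-181)) = -4590029 + (-8005 + 16471) = -4590029 + 8466 = -4581563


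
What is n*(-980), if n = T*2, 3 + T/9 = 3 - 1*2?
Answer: 35280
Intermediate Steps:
T = -18 (T = -27 + 9*(3 - 1*2) = -27 + 9*(3 - 2) = -27 + 9*1 = -27 + 9 = -18)
n = -36 (n = -18*2 = -36)
n*(-980) = -36*(-980) = 35280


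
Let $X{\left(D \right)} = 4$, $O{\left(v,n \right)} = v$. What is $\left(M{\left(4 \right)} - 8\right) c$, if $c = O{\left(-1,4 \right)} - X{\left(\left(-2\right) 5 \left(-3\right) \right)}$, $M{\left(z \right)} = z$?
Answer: $20$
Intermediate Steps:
$c = -5$ ($c = -1 - 4 = -5$)
$\left(M{\left(4 \right)} - 8\right) c = \left(4 - 8\right) \left(-5\right) = \left(-4\right) \left(-5\right) = 20$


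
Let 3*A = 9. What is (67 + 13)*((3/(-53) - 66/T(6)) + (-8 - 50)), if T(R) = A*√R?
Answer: -246160/53 - 880*√6/3 ≈ -5363.0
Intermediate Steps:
A = 3 (A = (⅓)*9 = 3)
T(R) = 3*√R
(67 + 13)*((3/(-53) - 66/T(6)) + (-8 - 50)) = (67 + 13)*((3/(-53) - 66*√6/18) + (-8 - 50)) = 80*((3*(-1/53) - 11*√6/3) - 58) = 80*((-3/53 - 11*√6/3) - 58) = 80*(-3077/53 - 11*√6/3) = -246160/53 - 880*√6/3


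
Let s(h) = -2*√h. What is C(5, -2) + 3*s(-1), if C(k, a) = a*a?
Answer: 4 - 6*I ≈ 4.0 - 6.0*I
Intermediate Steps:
C(k, a) = a²
C(5, -2) + 3*s(-1) = (-2)² + 3*(-2*I) = 4 + 3*(-2*I) = 4 - 6*I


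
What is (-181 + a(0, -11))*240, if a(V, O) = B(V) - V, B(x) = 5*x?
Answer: -43440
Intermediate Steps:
a(V, O) = 4*V (a(V, O) = 5*V - V = 4*V)
(-181 + a(0, -11))*240 = (-181 + 4*0)*240 = (-181 + 0)*240 = -181*240 = -43440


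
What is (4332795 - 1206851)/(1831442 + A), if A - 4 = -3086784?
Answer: -1562972/627669 ≈ -2.4901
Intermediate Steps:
A = -3086780 (A = 4 - 3086784 = -3086780)
(4332795 - 1206851)/(1831442 + A) = (4332795 - 1206851)/(1831442 - 3086780) = 3125944/(-1255338) = 3125944*(-1/1255338) = -1562972/627669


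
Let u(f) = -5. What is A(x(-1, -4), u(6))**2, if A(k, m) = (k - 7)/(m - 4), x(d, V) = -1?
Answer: 64/81 ≈ 0.79012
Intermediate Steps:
A(k, m) = (-7 + k)/(-4 + m)
A(x(-1, -4), u(6))**2 = ((-7 - 1)/(-4 - 5))**2 = (-8/(-9))**2 = (-1/9*(-8))**2 = (8/9)**2 = 64/81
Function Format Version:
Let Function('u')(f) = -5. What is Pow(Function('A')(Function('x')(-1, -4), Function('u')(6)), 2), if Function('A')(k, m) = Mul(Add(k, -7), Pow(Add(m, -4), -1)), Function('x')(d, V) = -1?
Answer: Rational(64, 81) ≈ 0.79012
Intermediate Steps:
Function('A')(k, m) = Mul(Pow(Add(-4, m), -1), Add(-7, k)) (Function('A')(k, m) = Mul(Add(-7, k), Pow(Add(-4, m), -1)) = Mul(Pow(Add(-4, m), -1), Add(-7, k)))
Pow(Function('A')(Function('x')(-1, -4), Function('u')(6)), 2) = Pow(Mul(Pow(Add(-4, -5), -1), Add(-7, -1)), 2) = Pow(Mul(Pow(-9, -1), -8), 2) = Pow(Mul(Rational(-1, 9), -8), 2) = Pow(Rational(8, 9), 2) = Rational(64, 81)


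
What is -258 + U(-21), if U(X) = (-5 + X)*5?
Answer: -388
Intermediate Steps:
U(X) = -25 + 5*X
-258 + U(-21) = -258 + (-25 + 5*(-21)) = -258 + (-25 - 105) = -258 - 130 = -388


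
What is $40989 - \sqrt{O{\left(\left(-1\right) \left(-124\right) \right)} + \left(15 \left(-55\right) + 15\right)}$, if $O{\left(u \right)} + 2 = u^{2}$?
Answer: $40989 - 2 \sqrt{3641} \approx 40868.0$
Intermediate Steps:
$O{\left(u \right)} = -2 + u^{2}$
$40989 - \sqrt{O{\left(\left(-1\right) \left(-124\right) \right)} + \left(15 \left(-55\right) + 15\right)} = 40989 - \sqrt{\left(-2 + \left(\left(-1\right) \left(-124\right)\right)^{2}\right) + \left(15 \left(-55\right) + 15\right)} = 40989 - \sqrt{\left(-2 + 124^{2}\right) + \left(-825 + 15\right)} = 40989 - \sqrt{\left(-2 + 15376\right) - 810} = 40989 - \sqrt{15374 - 810} = 40989 - \sqrt{14564} = 40989 - 2 \sqrt{3641}$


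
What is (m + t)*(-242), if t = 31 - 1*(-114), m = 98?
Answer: -58806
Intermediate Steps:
t = 145 (t = 31 + 114 = 145)
(m + t)*(-242) = (98 + 145)*(-242) = 243*(-242) = -58806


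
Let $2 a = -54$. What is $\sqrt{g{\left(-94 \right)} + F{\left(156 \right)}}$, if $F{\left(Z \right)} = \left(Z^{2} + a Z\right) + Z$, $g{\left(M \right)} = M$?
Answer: $\sqrt{20186} \approx 142.08$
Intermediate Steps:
$a = -27$ ($a = \frac{1}{2} \left(-54\right) = -27$)
$F{\left(Z \right)} = Z^{2} - 26 Z$ ($F{\left(Z \right)} = \left(Z^{2} - 27 Z\right) + Z = Z^{2} - 26 Z$)
$\sqrt{g{\left(-94 \right)} + F{\left(156 \right)}} = \sqrt{-94 + 156 \left(-26 + 156\right)} = \sqrt{-94 + 156 \cdot 130} = \sqrt{-94 + 20280} = \sqrt{20186}$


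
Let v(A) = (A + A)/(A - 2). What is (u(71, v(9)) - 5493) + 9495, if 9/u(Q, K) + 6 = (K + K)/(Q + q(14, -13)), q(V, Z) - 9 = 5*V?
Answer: 464057/116 ≈ 4000.5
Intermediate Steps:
q(V, Z) = 9 + 5*V
v(A) = 2*A/(-2 + A) (v(A) = (2*A)/(-2 + A) = 2*A/(-2 + A))
u(Q, K) = 9/(-6 + 2*K/(79 + Q)) (u(Q, K) = 9/(-6 + (K + K)/(Q + (9 + 5*14))) = 9/(-6 + (2*K)/(Q + (9 + 70))) = 9/(-6 + (2*K)/(Q + 79)) = 9/(-6 + (2*K)/(79 + Q)) = 9/(-6 + 2*K/(79 + Q)))
(u(71, v(9)) - 5493) + 9495 = (9*(79 + 71)/(2*(-237 + 2*9/(-2 + 9) - 3*71)) - 5493) + 9495 = ((9/2)*150/(-237 + 2*9/7 - 213) - 5493) + 9495 = ((9/2)*150/(-237 + 2*9*(⅐) - 213) - 5493) + 9495 = ((9/2)*150/(-237 + 18/7 - 213) - 5493) + 9495 = ((9/2)*150/(-3132/7) - 5493) + 9495 = ((9/2)*(-7/3132)*150 - 5493) + 9495 = (-175/116 - 5493) + 9495 = -637363/116 + 9495 = 464057/116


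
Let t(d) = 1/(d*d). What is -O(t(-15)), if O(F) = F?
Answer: -1/225 ≈ -0.0044444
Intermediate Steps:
t(d) = d**(-2)
-O(t(-15)) = -1/(-15)**2 = -1*1/225 = -1/225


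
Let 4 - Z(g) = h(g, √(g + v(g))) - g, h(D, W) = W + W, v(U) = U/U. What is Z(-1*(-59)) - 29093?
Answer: -29030 - 4*√15 ≈ -29046.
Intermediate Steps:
v(U) = 1
h(D, W) = 2*W
Z(g) = 4 + g - 2*√(1 + g) (Z(g) = 4 - (2*√(g + 1) - g) = 4 - (2*√(1 + g) - g) = 4 - (-g + 2*√(1 + g)) = 4 + (g - 2*√(1 + g)) = 4 + g - 2*√(1 + g))
Z(-1*(-59)) - 29093 = (4 - 1*(-59) - 2*√(1 - 1*(-59))) - 29093 = (4 + 59 - 2*√(1 + 59)) - 29093 = (4 + 59 - 4*√15) - 29093 = (63 - 4*√15) - 29093 = -29030 - 4*√15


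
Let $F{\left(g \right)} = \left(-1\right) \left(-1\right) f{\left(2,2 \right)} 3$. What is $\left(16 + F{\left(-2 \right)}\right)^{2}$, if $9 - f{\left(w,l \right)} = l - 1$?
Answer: $1600$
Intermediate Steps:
$f{\left(w,l \right)} = 10 - l$ ($f{\left(w,l \right)} = 9 - \left(l - 1\right) = 9 - \left(-1 + l\right) = 10 - l$)
$F{\left(g \right)} = 24$ ($F{\left(g \right)} = \left(-1\right) \left(-1\right) \left(10 - 2\right) 3 = 1 \left(10 - 2\right) 3 = 1 \cdot 8 \cdot 3 = 8 \cdot 3 = 24$)
$\left(16 + F{\left(-2 \right)}\right)^{2} = \left(16 + 24\right)^{2} = 40^{2} = 1600$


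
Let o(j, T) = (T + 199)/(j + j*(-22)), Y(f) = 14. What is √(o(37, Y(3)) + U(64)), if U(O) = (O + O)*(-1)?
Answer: I*√8604757/259 ≈ 11.326*I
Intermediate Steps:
U(O) = -2*O (U(O) = (2*O)*(-1) = -2*O)
o(j, T) = -(199 + T)/(21*j) (o(j, T) = (199 + T)/(j - 22*j) = (199 + T)/((-21*j)) = (199 + T)*(-1/(21*j)) = -(199 + T)/(21*j))
√(o(37, Y(3)) + U(64)) = √((1/21)*(-199 - 1*14)/37 - 2*64) = √((1/21)*(1/37)*(-199 - 14) - 128) = √((1/21)*(1/37)*(-213) - 128) = √(-71/259 - 128) = √(-33223/259) = I*√8604757/259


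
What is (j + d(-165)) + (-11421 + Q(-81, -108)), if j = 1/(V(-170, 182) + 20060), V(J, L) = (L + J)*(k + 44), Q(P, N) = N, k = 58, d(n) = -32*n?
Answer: -133003715/21284 ≈ -6249.0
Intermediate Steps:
V(J, L) = 102*J + 102*L (V(J, L) = (L + J)*(58 + 44) = (J + L)*102 = 102*J + 102*L)
j = 1/21284 (j = 1/((102*(-170) + 102*182) + 20060) = 1/((-17340 + 18564) + 20060) = 1/(1224 + 20060) = 1/21284 ≈ 4.6984e-5)
(j + d(-165)) + (-11421 + Q(-81, -108)) = (1/21284 - 32*(-165)) + (-11421 - 108) = (1/21284 + 5280) - 11529 = 112379521/21284 - 11529 = -133003715/21284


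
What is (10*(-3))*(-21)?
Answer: 630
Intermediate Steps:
(10*(-3))*(-21) = -30*(-21) = 630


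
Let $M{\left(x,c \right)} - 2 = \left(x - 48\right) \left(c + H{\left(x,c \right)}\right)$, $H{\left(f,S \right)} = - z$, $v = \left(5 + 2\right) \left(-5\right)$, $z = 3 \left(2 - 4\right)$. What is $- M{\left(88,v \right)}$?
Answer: $1158$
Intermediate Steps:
$z = -6$ ($z = 3 \left(-2\right) = -6$)
$v = -35$ ($v = 7 \left(-5\right) = -35$)
$H{\left(f,S \right)} = 6$ ($H{\left(f,S \right)} = \left(-1\right) \left(-6\right) = 6$)
$M{\left(x,c \right)} = 2 + \left(-48 + x\right) \left(6 + c\right)$ ($M{\left(x,c \right)} = 2 + \left(x - 48\right) \left(c + 6\right) = 2 + \left(-48 + x\right) \left(6 + c\right)$)
$- M{\left(88,v \right)} = - (-286 - -1680 + 6 \cdot 88 - 3080) = - (-286 + 1680 + 528 - 3080) = \left(-1\right) \left(-1158\right) = 1158$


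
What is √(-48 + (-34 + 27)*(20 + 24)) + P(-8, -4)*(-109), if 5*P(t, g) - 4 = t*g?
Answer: -3924/5 + 2*I*√89 ≈ -784.8 + 18.868*I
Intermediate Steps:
P(t, g) = ⅘ + g*t/5 (P(t, g) = ⅘ + (t*g)/5 = ⅘ + (g*t)/5 = ⅘ + g*t/5)
√(-48 + (-34 + 27)*(20 + 24)) + P(-8, -4)*(-109) = √(-48 + (-34 + 27)*(20 + 24)) + (⅘ + (⅕)*(-4)*(-8))*(-109) = √(-48 - 7*44) + (⅘ + 32/5)*(-109) = √(-48 - 308) + (36/5)*(-109) = √(-356) - 3924/5 = 2*I*√89 - 3924/5 = -3924/5 + 2*I*√89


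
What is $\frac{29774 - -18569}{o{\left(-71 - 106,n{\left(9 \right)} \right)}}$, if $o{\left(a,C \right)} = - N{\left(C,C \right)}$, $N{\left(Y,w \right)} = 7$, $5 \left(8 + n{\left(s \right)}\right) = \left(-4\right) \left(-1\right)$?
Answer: $- \frac{48343}{7} \approx -6906.1$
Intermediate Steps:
$n{\left(s \right)} = - \frac{36}{5}$ ($n{\left(s \right)} = -8 + \frac{\left(-4\right) \left(-1\right)}{5} = -8 + \frac{1}{5} \cdot 4 = -8 + \frac{4}{5} = - \frac{36}{5}$)
$o{\left(a,C \right)} = -7$ ($o{\left(a,C \right)} = \left(-1\right) 7 = -7$)
$\frac{29774 - -18569}{o{\left(-71 - 106,n{\left(9 \right)} \right)}} = \frac{29774 - -18569}{-7} = \left(29774 + 18569\right) \left(- \frac{1}{7}\right) = 48343 \left(- \frac{1}{7}\right) = - \frac{48343}{7}$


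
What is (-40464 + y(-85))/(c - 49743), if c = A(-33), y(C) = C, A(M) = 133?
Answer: 989/1210 ≈ 0.81736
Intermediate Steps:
c = 133
(-40464 + y(-85))/(c - 49743) = (-40464 - 85)/(133 - 49743) = -40549/(-49610) = -40549*(-1/49610) = 989/1210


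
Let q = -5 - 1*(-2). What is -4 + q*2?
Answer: -10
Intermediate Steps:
q = -3 (q = -5 + 2 = -3)
-4 + q*2 = -4 - 3*2 = -4 - 6 = -10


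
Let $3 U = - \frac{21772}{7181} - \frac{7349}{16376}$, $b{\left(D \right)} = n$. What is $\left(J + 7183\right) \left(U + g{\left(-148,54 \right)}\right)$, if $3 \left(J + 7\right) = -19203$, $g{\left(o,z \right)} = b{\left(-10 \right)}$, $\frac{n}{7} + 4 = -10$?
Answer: $- \frac{9037159242125}{117596056} \approx -76849.0$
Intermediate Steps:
$n = -98$ ($n = -28 + 7 \left(-10\right) = -28 - 70 = -98$)
$b{\left(D \right)} = -98$
$g{\left(o,z \right)} = -98$
$J = -6408$ ($J = -7 + \frac{1}{3} \left(-19203\right) = -7 - 6401 = -6408$)
$U = - \frac{136437147}{117596056}$ ($U = \frac{- \frac{21772}{7181} - \frac{7349}{16376}}{3} = \frac{1}{3} \left(- \frac{409311441}{117596056}\right) = - \frac{136437147}{117596056} \approx -1.1602$)
$\left(J + 7183\right) \left(U + g{\left(-148,54 \right)}\right) = \left(-6408 + 7183\right) \left(- \frac{136437147}{117596056} - 98\right) = 775 \left(- \frac{11660850635}{117596056}\right) = - \frac{9037159242125}{117596056}$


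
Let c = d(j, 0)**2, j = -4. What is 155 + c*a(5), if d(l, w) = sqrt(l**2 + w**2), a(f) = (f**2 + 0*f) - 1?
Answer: 539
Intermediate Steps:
a(f) = -1 + f**2 (a(f) = (f**2 + 0) - 1 = f**2 - 1 = -1 + f**2)
c = 16 (c = (sqrt((-4)**2 + 0**2))**2 = (sqrt(16 + 0))**2 = (sqrt(16))**2 = 4**2 = 16)
155 + c*a(5) = 155 + 16*(-1 + 5**2) = 155 + 16*(-1 + 25) = 155 + 16*24 = 155 + 384 = 539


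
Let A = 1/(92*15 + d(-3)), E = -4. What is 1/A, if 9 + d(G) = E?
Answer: 1367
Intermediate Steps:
d(G) = -13 (d(G) = -9 - 4 = -13)
A = 1/1367 (A = 1/(92*15 - 13) = 1/(1380 - 13) = 1/1367 ≈ 0.00073153)
1/A = 1/(1/1367) = 1367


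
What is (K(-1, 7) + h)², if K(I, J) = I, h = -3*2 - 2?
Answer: 81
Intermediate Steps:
h = -8 (h = -6 - 2 = -8)
(K(-1, 7) + h)² = (-1 - 8)² = (-9)² = 81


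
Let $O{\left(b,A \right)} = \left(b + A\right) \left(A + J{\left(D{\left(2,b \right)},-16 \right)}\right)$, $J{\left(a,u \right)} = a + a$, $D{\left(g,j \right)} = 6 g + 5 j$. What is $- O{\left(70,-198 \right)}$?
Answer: $67328$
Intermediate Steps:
$D{\left(g,j \right)} = 5 j + 6 g$
$J{\left(a,u \right)} = 2 a$
$O{\left(b,A \right)} = \left(A + b\right) \left(24 + A + 10 b\right)$ ($O{\left(b,A \right)} = \left(b + A\right) \left(A + 2 \left(5 b + 6 \cdot 2\right)\right) = \left(A + b\right) \left(A + 2 \left(5 b + 12\right)\right) = \left(A + b\right) \left(A + 2 \left(12 + 5 b\right)\right) = \left(A + b\right) \left(A + \left(24 + 10 b\right)\right) = \left(A + b\right) \left(24 + A + 10 b\right)$)
$- O{\left(70,-198 \right)} = - (\left(-198\right)^{2} + 10 \cdot 70^{2} + 24 \left(-198\right) + 24 \cdot 70 + 11 \left(-198\right) 70) = - (39204 + 10 \cdot 4900 - 4752 + 1680 - 152460) = - (39204 + 49000 - 4752 + 1680 - 152460) = \left(-1\right) \left(-67328\right) = 67328$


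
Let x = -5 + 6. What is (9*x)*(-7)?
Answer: -63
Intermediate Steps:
x = 1
(9*x)*(-7) = (9*1)*(-7) = 9*(-7) = -63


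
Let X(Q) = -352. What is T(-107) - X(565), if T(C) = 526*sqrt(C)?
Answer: 352 + 526*I*sqrt(107) ≈ 352.0 + 5441.0*I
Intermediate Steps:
T(-107) - X(565) = 526*sqrt(-107) - 1*(-352) = 526*(I*sqrt(107)) + 352 = 526*I*sqrt(107) + 352 = 352 + 526*I*sqrt(107)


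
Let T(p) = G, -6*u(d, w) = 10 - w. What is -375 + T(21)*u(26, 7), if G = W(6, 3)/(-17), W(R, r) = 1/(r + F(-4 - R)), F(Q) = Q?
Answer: -89251/238 ≈ -375.00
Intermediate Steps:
W(R, r) = 1/(-4 + r - R) (W(R, r) = 1/(r + (-4 - R)) = 1/(-4 + r - R))
u(d, w) = -5/3 + w/6 (u(d, w) = -(10 - w)/6 = -5/3 + w/6)
G = 1/119 (G = 1/(-4 + 3 - 1*6*(-17)) = -1/17/(-4 + 3 - 6) = -1/17/(-7) = -1/7*(-1/17) = 1/119 ≈ 0.0084034)
T(p) = 1/119
-375 + T(21)*u(26, 7) = -375 + (-5/3 + (1/6)*7)/119 = -375 + (-5/3 + 7/6)/119 = -375 + (1/119)*(-1/2) = -375 - 1/238 = -89251/238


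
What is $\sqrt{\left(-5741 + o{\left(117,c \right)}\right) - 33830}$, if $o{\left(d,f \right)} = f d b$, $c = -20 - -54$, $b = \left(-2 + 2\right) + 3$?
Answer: $i \sqrt{27637} \approx 166.24 i$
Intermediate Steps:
$b = 3$ ($b = 0 + 3 = 3$)
$c = 34$ ($c = -20 + 54 = 34$)
$o{\left(d,f \right)} = 3 d f$ ($o{\left(d,f \right)} = f d 3 = d f 3 = 3 d f$)
$\sqrt{\left(-5741 + o{\left(117,c \right)}\right) - 33830} = \sqrt{\left(-5741 + 3 \cdot 117 \cdot 34\right) - 33830} = \sqrt{\left(-5741 + 11934\right) - 33830} = \sqrt{6193 - 33830} = \sqrt{-27637} = i \sqrt{27637}$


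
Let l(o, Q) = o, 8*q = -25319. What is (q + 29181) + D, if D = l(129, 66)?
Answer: 209161/8 ≈ 26145.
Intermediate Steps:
q = -25319/8 (q = (⅛)*(-25319) = -25319/8 ≈ -3164.9)
D = 129
(q + 29181) + D = (-25319/8 + 29181) + 129 = 208129/8 + 129 = 209161/8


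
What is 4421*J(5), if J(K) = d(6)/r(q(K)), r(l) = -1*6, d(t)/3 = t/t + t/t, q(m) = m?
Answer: -4421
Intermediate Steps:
d(t) = 6 (d(t) = 3*(t/t + t/t) = 3*(1 + 1) = 3*2 = 6)
r(l) = -6
J(K) = -1 (J(K) = 6/(-6) = 6*(-⅙) = -1)
4421*J(5) = 4421*(-1) = -4421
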